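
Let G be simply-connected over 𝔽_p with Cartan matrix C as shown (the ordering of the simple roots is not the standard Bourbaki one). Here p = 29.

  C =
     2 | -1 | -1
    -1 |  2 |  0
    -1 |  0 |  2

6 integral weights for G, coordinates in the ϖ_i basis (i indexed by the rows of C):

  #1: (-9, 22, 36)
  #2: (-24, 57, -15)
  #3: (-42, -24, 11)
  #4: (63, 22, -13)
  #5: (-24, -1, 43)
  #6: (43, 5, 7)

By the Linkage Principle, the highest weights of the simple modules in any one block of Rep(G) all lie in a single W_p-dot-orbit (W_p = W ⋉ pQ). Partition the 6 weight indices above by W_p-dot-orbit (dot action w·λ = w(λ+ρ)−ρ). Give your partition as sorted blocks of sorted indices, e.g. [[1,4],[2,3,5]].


A_3 Cartan matrix, 3 simple roots permuted; ρ=(1,1,1).

Ā_29 reps of the 6 weights (A_3, coords as presented):

  1: (0, 8, 6) · 2: (0, 8, 6) · 3: (6, 17, 6) · 4: (6, 17, 6) · 5: (0, 8, 6) · 6: (0, 8, 6)

The 6 indices split into 2 linkage classes (same alcove rep ⇔ same W_29-dot-orbit):

[[1, 2, 5, 6], [3, 4]]


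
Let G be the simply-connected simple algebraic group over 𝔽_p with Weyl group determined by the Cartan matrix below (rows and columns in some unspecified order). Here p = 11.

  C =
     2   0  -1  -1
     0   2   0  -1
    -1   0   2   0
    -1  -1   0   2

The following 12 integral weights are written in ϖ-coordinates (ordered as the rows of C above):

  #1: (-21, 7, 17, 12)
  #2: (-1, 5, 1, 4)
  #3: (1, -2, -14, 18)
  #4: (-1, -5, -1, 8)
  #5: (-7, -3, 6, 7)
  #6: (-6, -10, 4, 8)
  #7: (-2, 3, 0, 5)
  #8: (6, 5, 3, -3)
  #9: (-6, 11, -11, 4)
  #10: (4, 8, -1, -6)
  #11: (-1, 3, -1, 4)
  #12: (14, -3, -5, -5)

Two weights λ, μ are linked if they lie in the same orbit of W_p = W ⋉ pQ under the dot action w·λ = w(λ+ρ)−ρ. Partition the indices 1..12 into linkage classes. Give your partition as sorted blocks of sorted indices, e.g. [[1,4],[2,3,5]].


Dynkin diagram of C (from the 6 off-diagonal −1 entries): A_4.

Ā_11 reps of the 12 weights (A_4, coords as presented):

  λ_1+ρ ↦ (1, 0, 1, 2)
  λ_2+ρ ↦ (0, 4, 0, 5)
  λ_3+ρ ↦ (1, 0, 1, 2)
  λ_4+ρ ↦ (0, 4, 0, 5)
  λ_5+ρ ↦ (6, 2, 1, 0)
  λ_6+ρ ↦ (0, 4, 0, 5)
  λ_7+ρ ↦ (1, 4, 0, 5)
  λ_8+ρ ↦ (5, 0, 0, 2)
  λ_9+ρ ↦ (1, 4, 0, 5)
  λ_10+ρ ↦ (0, 4, 0, 5)
  λ_11+ρ ↦ (0, 4, 0, 5)
  λ_12+ρ ↦ (5, 0, 0, 2)

5 distinct reps among the 12 weights ⇒ 5 W_11-linkage classes:

[[1, 3], [2, 4, 6, 10, 11], [5], [7, 9], [8, 12]]


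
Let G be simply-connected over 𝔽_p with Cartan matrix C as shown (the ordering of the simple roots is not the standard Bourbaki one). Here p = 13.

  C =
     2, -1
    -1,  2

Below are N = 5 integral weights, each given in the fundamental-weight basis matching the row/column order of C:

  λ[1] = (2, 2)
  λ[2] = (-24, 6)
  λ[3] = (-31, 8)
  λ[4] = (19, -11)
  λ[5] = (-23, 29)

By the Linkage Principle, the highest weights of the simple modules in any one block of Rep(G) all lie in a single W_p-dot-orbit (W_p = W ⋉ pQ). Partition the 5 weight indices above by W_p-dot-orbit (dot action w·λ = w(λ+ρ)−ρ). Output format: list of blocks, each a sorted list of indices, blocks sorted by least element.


Root system A_2: the 2×2 matrix C matches after relabeling.

Each λ_j+ρ reduced to Ā_13; 2-tuples below use C's row order:

    λ_1 → (3, 3)
    λ_2 → (3, 3)
    λ_3 → (4, 4)
    λ_4 → (3, 3)
    λ_5 → (4, 5)

These 5 weights hit 3 W_13-dot-orbits; sizes (3, 1, 1):

[[1, 2, 4], [3], [5]]


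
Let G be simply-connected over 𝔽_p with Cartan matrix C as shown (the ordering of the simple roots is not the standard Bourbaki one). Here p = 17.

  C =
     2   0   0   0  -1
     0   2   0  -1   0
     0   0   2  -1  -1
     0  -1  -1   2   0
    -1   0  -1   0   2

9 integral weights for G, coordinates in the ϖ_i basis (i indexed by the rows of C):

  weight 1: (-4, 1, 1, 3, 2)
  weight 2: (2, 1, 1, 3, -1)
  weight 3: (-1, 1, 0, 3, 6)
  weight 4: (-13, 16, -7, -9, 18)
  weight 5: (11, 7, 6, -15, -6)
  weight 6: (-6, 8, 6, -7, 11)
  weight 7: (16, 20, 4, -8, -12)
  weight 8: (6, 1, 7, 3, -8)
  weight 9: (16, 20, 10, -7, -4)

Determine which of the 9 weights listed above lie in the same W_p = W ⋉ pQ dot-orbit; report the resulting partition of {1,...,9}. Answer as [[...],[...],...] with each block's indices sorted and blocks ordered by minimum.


Cartan matrix: type A_5 (|W|=720); un-permuting the 5 rows.

Ā_17 reps of the 9 weights (A_5, coords as presented):

  λ_1 → (3, 2, 2, 4, 0);  λ_2 → (3, 2, 2, 4, 0);  λ_3 → (0, 2, 1, 4, 7);  λ_4 → (0, 2, 1, 4, 7);  λ_5 → (0, 2, 1, 4, 7);  λ_6 → (0, 2, 1, 4, 7);  λ_7 → (2, 0, 3, 6, 2);  λ_8 → (0, 2, 1, 4, 7);  λ_9 → (3, 2, 2, 4, 0)

Linkage partition of the 9 weights (3 classes, p=17):

[[1, 2, 9], [3, 4, 5, 6, 8], [7]]


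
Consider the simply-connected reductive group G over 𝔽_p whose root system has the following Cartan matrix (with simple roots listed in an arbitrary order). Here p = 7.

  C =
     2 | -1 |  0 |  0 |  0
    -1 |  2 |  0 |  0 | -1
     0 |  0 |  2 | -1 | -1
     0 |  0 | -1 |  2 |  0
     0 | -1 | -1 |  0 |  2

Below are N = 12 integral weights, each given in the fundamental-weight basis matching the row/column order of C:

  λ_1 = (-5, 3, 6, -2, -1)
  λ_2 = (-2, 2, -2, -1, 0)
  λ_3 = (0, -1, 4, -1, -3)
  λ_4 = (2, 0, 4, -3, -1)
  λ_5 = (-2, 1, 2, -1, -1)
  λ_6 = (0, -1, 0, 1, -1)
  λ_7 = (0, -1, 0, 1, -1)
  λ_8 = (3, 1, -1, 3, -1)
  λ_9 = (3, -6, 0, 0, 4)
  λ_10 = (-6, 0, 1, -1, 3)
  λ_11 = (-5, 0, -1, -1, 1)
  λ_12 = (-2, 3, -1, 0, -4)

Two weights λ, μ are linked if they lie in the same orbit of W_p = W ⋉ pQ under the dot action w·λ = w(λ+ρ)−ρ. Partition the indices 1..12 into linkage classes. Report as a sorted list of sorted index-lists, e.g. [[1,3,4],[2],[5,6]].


C ↔ A_5 under row/col permutation; |W(A_5)| = 720.

λ_j+ρ reflected into Ā_7 (⟨·,θ^∨⟩≤7); 5-tuples as given:

    λ_1 → (0, 0, 3, 3, 0)
    λ_2 → (1, 2, 0, 1, 0)
    λ_3 → (1, 1, 3, 0, 0)
    λ_4 → (1, 1, 3, 0, 0)
    λ_5 → (1, 1, 3, 0, 0)
    λ_6 → (1, 0, 1, 2, 0)
    λ_7 → (1, 0, 1, 2, 0)
    λ_8 → (1, 2, 0, 1, 0)
    λ_9 → (1, 4, 1, 1, 0)
    λ_10 → (1, 4, 2, 0, 0)
    λ_11 → (1, 2, 0, 1, 0)
    λ_12 → (1, 0, 1, 2, 0)

These 12 weights hit 6 W_7-dot-orbits; sizes (1, 3, 3, 3, 1, 1):

[[1], [2, 8, 11], [3, 4, 5], [6, 7, 12], [9], [10]]


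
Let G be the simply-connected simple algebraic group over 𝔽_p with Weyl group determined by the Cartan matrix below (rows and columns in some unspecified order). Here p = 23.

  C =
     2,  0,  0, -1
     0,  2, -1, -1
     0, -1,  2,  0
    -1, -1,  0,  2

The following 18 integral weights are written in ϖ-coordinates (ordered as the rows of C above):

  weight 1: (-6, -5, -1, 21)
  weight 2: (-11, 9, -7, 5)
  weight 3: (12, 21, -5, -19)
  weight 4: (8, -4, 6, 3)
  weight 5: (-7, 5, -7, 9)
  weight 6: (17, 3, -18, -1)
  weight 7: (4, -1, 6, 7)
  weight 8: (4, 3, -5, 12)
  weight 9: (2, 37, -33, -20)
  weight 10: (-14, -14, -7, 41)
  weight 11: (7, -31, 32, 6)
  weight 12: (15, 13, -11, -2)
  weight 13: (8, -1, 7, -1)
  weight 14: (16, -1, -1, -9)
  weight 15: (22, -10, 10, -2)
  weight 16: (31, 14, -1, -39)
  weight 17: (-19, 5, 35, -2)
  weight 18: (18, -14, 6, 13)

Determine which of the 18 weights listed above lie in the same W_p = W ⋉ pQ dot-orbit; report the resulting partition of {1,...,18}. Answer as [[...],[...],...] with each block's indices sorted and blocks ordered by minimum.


C ↔ A_4 under row/col permutation; |W(A_4)| = 120.

Ā_23 reps of the 18 weights (A_4, coords as presented):

    [1] (5, 0, 4, 13)
    [2] (6, 0, 6, 4)
    [3] (5, 0, 4, 13)
    [4] (9, 3, 4, 1)
    [5] (6, 0, 6, 4)
    [6] (5, 0, 4, 13)
    [7] (5, 0, 7, 8)
    [8] (5, 0, 4, 13)
    [9] (9, 3, 4, 1)
    [10] (6, 0, 6, 4)
    [11] (5, 0, 7, 8)
    [12] (9, 3, 4, 1)
    [13] (9, 0, 8, 0)
    [14] (9, 0, 8, 0)
    [15] (12, 1, 0, 9)
    [16] (9, 0, 8, 0)
    [17] (5, 0, 4, 13)
    [18] (9, 3, 4, 1)

Partition of {1..18} into 6 W_23-dot-orbits:

[[1, 3, 6, 8, 17], [2, 5, 10], [4, 9, 12, 18], [7, 11], [13, 14, 16], [15]]


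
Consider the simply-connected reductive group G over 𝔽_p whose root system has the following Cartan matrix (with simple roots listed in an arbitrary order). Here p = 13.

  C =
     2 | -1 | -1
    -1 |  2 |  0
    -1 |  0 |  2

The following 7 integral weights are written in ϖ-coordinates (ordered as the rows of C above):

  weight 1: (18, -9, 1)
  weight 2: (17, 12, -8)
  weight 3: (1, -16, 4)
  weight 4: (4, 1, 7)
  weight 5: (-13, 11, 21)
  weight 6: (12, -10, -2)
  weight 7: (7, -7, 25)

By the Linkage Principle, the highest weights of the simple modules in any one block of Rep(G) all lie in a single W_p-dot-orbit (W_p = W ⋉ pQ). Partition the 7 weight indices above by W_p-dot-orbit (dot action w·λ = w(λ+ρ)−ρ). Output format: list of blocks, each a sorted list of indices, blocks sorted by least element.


Root system A_3: the 3×3 matrix C matches after relabeling.

λ_j+ρ reflected into Ā_13 (⟨·,θ^∨⟩≤13); 3-tuples as given:

  λ_1 → (5, 0, 6)
  λ_2 → (5, 0, 6)
  λ_3 → (5, 0, 6)
  λ_4 → (5, 0, 6)
  λ_5 → (3, 9, 1)
  λ_6 → (3, 9, 1)
  λ_7 → (5, 0, 6)

Grouping the 7 weights by Ā_13-representative: 2 linkage classes.

[[1, 2, 3, 4, 7], [5, 6]]


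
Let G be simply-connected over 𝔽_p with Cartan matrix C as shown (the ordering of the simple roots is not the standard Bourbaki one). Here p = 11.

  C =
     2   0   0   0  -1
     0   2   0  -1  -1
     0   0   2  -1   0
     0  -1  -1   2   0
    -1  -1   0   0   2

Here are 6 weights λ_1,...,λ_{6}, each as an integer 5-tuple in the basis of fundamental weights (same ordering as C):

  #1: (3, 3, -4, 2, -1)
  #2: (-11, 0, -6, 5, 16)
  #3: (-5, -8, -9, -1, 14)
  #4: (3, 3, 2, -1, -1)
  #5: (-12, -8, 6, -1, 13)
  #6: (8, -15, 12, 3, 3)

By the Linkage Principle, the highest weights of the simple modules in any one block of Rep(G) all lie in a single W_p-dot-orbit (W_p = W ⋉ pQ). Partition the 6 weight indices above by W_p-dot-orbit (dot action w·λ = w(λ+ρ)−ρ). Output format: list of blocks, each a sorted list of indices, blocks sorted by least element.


Root system A_5: the 5×5 matrix C matches after relabeling.

Each λ_j+ρ reduced to Ā_11; 5-tuples below use C's row order:

  [1] (4, 4, 3, 0, 0);  [2] (1, 4, 1, 1, 2);  [3] (4, 4, 3, 0, 0);  [4] (4, 4, 3, 0, 0);  [5] (4, 4, 3, 0, 0);  [6] (1, 4, 1, 1, 2)

Partition of {1..6} into 2 W_11-dot-orbits:

[[1, 3, 4, 5], [2, 6]]


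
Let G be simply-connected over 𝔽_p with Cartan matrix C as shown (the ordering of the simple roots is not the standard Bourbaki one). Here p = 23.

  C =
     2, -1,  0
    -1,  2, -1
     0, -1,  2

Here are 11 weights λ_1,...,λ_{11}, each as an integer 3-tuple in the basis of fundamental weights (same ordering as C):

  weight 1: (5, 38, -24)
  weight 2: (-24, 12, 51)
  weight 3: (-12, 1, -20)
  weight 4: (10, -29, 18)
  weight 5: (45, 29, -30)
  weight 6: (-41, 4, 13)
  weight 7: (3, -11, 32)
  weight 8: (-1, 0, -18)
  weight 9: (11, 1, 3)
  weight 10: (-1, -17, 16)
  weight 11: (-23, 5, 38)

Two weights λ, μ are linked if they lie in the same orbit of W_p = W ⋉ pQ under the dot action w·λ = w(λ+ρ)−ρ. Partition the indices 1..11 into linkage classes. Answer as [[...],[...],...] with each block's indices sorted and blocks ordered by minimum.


A_3 Cartan matrix, 3 simple roots permuted; ρ=(1,1,1).

Alcove-folded reps (p=23, 11 weights, presented ϖ-order):

  1: (16, 0, 1) · 2: (4, 0, 13) · 3: (12, 2, 4) · 4: (12, 2, 4) · 5: (16, 0, 1) · 6: (12, 2, 4) · 7: (4, 0, 13) · 8: (16, 0, 1) · 9: (12, 2, 4) · 10: (16, 0, 1) · 11: (16, 0, 1)

Partition of {1..11} into 3 W_23-dot-orbits:

[[1, 5, 8, 10, 11], [2, 7], [3, 4, 6, 9]]


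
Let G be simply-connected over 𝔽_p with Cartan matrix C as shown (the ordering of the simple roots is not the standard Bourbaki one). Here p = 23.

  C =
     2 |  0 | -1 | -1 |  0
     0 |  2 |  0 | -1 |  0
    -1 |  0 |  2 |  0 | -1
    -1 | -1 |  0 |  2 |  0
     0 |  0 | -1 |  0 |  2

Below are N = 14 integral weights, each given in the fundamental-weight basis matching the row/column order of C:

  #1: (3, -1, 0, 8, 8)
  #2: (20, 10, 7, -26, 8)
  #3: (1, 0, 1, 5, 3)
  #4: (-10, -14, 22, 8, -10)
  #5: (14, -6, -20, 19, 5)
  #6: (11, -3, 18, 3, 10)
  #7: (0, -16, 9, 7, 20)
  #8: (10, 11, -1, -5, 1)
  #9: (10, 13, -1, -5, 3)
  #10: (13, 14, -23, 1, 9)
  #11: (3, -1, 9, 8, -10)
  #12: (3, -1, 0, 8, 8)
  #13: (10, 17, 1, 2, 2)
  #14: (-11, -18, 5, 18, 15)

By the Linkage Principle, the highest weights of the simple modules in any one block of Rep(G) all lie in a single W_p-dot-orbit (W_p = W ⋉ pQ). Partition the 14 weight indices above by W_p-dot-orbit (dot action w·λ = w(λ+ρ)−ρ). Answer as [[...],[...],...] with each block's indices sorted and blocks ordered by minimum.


C ↔ A_5 under row/col permutation; |W(A_5)| = 720.

Each λ_j+ρ reduced to Ā_23; 5-tuples below use C's row order:

  1: (4, 0, 1, 9, 9)
  2: (2, 1, 2, 6, 4)
  3: (2, 1, 2, 6, 4)
  4: (4, 0, 1, 9, 9)
  5: (4, 7, 2, 4, 1)
  6: (7, 8, 0, 4, 2)
  7: (2, 1, 2, 6, 4)
  8: (7, 8, 0, 4, 2)
  9: (7, 8, 0, 4, 2)
  10: (2, 1, 2, 6, 4)
  11: (4, 0, 1, 9, 9)
  12: (4, 0, 1, 9, 9)
  13: (2, 4, 9, 3, 2)
  14: (2, 1, 2, 6, 4)

Grouping the 14 weights by Ā_23-representative: 5 linkage classes.

[[1, 4, 11, 12], [2, 3, 7, 10, 14], [5], [6, 8, 9], [13]]


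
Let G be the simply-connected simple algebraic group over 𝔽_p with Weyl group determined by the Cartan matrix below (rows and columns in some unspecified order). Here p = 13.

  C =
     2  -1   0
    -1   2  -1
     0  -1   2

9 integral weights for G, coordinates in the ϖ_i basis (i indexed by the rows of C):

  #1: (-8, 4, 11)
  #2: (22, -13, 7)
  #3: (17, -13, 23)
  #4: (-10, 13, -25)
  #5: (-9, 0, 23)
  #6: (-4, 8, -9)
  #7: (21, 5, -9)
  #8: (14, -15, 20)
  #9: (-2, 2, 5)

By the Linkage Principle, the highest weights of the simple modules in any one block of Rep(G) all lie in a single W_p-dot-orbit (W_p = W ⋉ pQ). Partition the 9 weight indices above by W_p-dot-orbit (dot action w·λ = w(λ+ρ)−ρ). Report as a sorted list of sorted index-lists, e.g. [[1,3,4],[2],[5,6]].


A_3 Cartan matrix, 3 simple roots permuted; ρ=(1,1,1).

Each λ_j+ρ reduced to Ā_13; 3-tuples below use C's row order:

    λ_1+ρ ↦ (1, 2, 6)
    λ_2+ρ ↦ (1, 2, 6)
    λ_3+ρ ↦ (7, 4, 1)
    λ_4+ρ ↦ (1, 2, 6)
    λ_5+ρ ↦ (7, 4, 1)
    λ_6+ρ ↦ (1, 2, 6)
    λ_7+ρ ↦ (2, 5, 2)
    λ_8+ρ ↦ (7, 4, 1)
    λ_9+ρ ↦ (1, 2, 6)

The 9 indices split into 3 linkage classes (same alcove rep ⇔ same W_13-dot-orbit):

[[1, 2, 4, 6, 9], [3, 5, 8], [7]]


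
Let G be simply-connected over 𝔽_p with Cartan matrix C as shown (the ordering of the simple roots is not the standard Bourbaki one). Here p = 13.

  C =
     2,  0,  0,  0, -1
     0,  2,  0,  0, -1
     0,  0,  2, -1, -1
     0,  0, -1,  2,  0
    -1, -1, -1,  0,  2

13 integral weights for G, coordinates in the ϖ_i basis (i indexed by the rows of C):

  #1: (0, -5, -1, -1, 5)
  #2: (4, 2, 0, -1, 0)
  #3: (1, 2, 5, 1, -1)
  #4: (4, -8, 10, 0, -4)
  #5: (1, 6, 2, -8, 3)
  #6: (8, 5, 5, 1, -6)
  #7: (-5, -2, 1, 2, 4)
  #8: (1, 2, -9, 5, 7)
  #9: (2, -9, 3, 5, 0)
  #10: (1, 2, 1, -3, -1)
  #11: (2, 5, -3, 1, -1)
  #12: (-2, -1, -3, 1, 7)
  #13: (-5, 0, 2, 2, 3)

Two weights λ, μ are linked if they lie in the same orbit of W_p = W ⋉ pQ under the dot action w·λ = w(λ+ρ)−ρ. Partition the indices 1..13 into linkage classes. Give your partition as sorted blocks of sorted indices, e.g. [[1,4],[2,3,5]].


D_5 Cartan matrix, 5 simple roots permuted; ρ=(1,1,1,1,1).

Alcove-folded reps (p=13, 13 weights, presented ϖ-order):

  λ_1 → (1, 4, 0, 0, 2) · λ_2 → (5, 3, 1, 0, 1) · λ_3 → (2, 3, 0, 2, 0) · λ_4 → (5, 3, 1, 0, 1) · λ_5 → (1, 4, 0, 0, 2) · λ_6 → (4, 1, 2, 3, 0) · λ_7 → (4, 1, 2, 3, 0) · λ_8 → (2, 3, 0, 2, 0) · λ_9 → (4, 1, 2, 3, 0) · λ_10 → (2, 3, 0, 2, 0) · λ_11 → (1, 4, 0, 0, 2) · λ_12 → (1, 0, 0, 0, 5) · λ_13 → (4, 1, 2, 3, 0)

These 13 weights hit 5 W_13-dot-orbits; sizes (3, 2, 3, 4, 1):

[[1, 5, 11], [2, 4], [3, 8, 10], [6, 7, 9, 13], [12]]


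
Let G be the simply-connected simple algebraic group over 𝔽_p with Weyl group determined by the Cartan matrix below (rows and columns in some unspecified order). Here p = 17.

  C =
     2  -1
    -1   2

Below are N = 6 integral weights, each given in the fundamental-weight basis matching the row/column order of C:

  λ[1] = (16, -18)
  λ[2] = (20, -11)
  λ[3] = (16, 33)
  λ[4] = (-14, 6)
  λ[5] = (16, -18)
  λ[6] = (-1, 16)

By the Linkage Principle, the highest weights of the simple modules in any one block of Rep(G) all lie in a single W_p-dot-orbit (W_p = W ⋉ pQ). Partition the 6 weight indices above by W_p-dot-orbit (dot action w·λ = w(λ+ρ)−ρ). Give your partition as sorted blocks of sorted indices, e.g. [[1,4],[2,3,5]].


A_2 Cartan matrix, 2 simple roots permuted; ρ=(1,1).

Folding the 6 weights λ_j+ρ into Ā_17 (reps in the given 2-coord order):

    1: (0, 17)
    2: (7, 6)
    3: (0, 17)
    4: (7, 6)
    5: (0, 17)
    6: (0, 17)

Partition of {1..6} into 2 W_17-dot-orbits:

[[1, 3, 5, 6], [2, 4]]


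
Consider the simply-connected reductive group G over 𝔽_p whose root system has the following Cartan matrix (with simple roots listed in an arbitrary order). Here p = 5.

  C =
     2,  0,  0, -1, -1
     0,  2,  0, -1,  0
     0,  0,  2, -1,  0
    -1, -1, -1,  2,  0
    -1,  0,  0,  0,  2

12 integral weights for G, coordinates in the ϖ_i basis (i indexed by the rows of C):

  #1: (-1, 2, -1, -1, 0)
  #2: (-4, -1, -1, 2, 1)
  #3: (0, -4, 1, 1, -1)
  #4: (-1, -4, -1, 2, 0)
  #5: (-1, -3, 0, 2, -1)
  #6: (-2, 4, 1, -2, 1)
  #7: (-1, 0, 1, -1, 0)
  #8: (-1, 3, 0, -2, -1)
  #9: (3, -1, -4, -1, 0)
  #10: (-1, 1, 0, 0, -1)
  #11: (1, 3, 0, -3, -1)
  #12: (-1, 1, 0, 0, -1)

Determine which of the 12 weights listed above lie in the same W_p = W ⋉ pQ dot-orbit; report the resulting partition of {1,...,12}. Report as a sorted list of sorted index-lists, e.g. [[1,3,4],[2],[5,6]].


Root system D_5: the 5×5 matrix C matches after relabeling.

λ_j+ρ reflected into Ā_5 (⟨·,θ^∨⟩≤5); 5-tuples as given:

  [1] (0, 3, 0, 0, 1);  [2] (2, 0, 0, 0, 1);  [3] (0, 2, 1, 1, 0);  [4] (0, 3, 0, 0, 1);  [5] (0, 2, 1, 1, 0);  [6] (0, 3, 0, 0, 1);  [7] (0, 1, 2, 0, 1);  [8] (0, 3, 0, 0, 1);  [9] (0, 3, 0, 0, 1);  [10] (0, 2, 1, 1, 0);  [11] (0, 2, 1, 1, 0);  [12] (0, 2, 1, 1, 0)

Linkage partition of the 12 weights (4 classes, p=5):

[[1, 4, 6, 8, 9], [2], [3, 5, 10, 11, 12], [7]]


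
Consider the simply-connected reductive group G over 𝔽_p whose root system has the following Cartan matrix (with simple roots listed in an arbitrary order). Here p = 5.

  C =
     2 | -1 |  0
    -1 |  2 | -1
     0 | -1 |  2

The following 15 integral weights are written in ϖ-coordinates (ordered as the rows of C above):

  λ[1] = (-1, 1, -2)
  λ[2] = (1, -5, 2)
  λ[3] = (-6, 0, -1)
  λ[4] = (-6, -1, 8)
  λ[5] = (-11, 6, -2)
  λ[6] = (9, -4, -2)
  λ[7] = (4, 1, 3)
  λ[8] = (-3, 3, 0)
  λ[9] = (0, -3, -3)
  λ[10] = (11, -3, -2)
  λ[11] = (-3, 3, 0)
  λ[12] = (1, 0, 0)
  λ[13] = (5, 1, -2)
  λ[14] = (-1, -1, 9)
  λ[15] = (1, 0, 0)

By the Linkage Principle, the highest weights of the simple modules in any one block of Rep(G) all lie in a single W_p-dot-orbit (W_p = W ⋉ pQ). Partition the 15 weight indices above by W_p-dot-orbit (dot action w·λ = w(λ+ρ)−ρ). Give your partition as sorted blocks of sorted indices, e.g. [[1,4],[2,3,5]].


A_3 Cartan matrix, 3 simple roots permuted; ρ=(1,1,1).

Folding the 15 weights λ_j+ρ into Ā_5 (reps in the given 3-coord order):

  1: (0, 1, 1)
  2: (2, 1, 1)
  3: (1, 0, 4)
  4: (4, 1, 0)
  5: (0, 1, 1)
  6: (0, 1, 1)
  7: (0, 1, 1)
  8: (2, 2, 1)
  9: (2, 1, 1)
  10: (2, 2, 1)
  11: (2, 2, 1)
  12: (2, 1, 1)
  13: (2, 1, 1)
  14: (0, 5, 0)
  15: (2, 1, 1)

The 15 indices split into 6 linkage classes (same alcove rep ⇔ same W_5-dot-orbit):

[[1, 5, 6, 7], [2, 9, 12, 13, 15], [3], [4], [8, 10, 11], [14]]


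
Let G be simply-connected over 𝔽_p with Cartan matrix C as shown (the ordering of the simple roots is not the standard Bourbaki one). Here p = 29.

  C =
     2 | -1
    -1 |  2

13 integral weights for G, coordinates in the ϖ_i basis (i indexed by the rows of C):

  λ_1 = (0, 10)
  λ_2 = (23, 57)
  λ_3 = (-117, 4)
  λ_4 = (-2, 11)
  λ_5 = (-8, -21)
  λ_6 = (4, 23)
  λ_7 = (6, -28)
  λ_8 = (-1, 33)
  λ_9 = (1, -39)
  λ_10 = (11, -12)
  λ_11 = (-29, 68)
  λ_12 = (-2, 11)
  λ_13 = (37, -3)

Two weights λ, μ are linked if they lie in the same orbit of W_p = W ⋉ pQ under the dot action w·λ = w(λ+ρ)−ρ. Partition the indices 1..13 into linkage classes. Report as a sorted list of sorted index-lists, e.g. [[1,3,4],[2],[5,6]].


Cartan matrix: type A_2 (|W|=6); un-permuting the 2 rows.

Each λ_j+ρ reduced to Ā_29; 2-tuples below use C's row order:

  1: (1, 11)
  2: (5, 24)
  3: (5, 24)
  4: (1, 11)
  5: (20, 7)
  6: (5, 24)
  7: (20, 7)
  8: (5, 24)
  9: (20, 7)
  10: (1, 11)
  11: (1, 11)
  12: (1, 11)
  13: (20, 7)

These 13 weights hit 3 W_29-dot-orbits; sizes (5, 4, 4):

[[1, 4, 10, 11, 12], [2, 3, 6, 8], [5, 7, 9, 13]]


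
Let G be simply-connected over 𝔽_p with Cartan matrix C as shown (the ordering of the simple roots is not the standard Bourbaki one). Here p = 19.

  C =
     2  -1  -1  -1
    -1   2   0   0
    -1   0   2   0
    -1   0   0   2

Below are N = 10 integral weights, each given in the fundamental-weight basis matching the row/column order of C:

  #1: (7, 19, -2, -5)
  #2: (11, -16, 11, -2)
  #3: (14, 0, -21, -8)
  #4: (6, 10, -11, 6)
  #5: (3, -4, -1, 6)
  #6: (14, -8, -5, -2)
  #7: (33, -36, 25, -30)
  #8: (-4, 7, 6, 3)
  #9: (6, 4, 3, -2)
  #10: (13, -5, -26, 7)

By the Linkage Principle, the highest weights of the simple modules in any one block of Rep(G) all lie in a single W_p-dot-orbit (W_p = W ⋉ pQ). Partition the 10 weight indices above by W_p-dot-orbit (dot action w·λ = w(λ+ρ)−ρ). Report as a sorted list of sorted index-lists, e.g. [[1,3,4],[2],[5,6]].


D_4 Cartan matrix, 4 simple roots permuted; ρ=(1,1,1,1).

Alcove-folded reps (p=19, 10 weights, presented ϖ-order):

    λ_1 → (3, 7, 4, 1)
    λ_2 → (3, 7, 4, 1)
    λ_3 → (3, 7, 4, 1)
    λ_4 → (3, 5, 4, 1)
    λ_5 → (1, 3, 0, 7)
    λ_6 → (3, 7, 4, 1)
    λ_7 → (3, 5, 4, 1)
    λ_8 → (3, 5, 4, 1)
    λ_9 → (3, 5, 4, 1)
    λ_10 → (3, 5, 4, 1)

Grouping the 10 weights by Ā_19-representative: 3 linkage classes.

[[1, 2, 3, 6], [4, 7, 8, 9, 10], [5]]


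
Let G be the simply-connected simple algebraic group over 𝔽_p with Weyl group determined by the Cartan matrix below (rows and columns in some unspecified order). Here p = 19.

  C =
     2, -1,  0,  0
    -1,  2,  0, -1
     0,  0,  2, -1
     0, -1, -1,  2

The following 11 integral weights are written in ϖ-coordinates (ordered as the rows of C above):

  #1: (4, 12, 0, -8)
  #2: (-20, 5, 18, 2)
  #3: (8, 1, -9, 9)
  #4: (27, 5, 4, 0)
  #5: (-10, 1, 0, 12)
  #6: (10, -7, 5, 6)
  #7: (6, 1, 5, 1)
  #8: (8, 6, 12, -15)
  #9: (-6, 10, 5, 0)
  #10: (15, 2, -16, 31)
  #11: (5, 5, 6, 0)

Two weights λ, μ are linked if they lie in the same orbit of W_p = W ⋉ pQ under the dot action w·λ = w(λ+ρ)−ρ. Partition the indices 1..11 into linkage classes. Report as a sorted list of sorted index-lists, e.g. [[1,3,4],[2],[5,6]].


Type A_4, rank 4, |W|=120; reorder rows/cols to standard.

W_19-reps of the 11 weights in Ā_19 (same 4-coord order as C):

  λ_1 → (5, 6, 6, 1) · λ_2 → (3, 0, 0, 10) · λ_3 → (7, 2, 6, 2) · λ_4 → (2, 7, 1, 6) · λ_5 → (2, 7, 1, 6) · λ_6 → (5, 6, 6, 1) · λ_7 → (7, 2, 6, 2) · λ_8 → (2, 7, 1, 6) · λ_9 → (5, 6, 6, 1) · λ_10 → (2, 0, 3, 13) · λ_11 → (5, 6, 6, 1)

The 11 indices split into 5 linkage classes (same alcove rep ⇔ same W_19-dot-orbit):

[[1, 6, 9, 11], [2], [3, 7], [4, 5, 8], [10]]


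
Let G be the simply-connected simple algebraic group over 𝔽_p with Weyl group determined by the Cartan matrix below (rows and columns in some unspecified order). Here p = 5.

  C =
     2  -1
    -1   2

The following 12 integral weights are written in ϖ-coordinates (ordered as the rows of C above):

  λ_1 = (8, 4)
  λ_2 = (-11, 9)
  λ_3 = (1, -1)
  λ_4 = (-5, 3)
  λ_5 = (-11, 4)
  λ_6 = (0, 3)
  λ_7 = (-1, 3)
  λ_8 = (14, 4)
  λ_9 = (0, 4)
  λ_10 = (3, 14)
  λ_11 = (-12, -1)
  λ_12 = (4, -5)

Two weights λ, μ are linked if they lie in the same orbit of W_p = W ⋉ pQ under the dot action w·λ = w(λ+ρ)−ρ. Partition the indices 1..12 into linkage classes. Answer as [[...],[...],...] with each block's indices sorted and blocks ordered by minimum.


Cartan matrix: type A_2 (|W|=6); un-permuting the 2 rows.

Each λ_j+ρ reduced to Ā_5; 2-tuples below use C's row order:

  [1] (4, 0) · [2] (0, 5) · [3] (2, 0) · [4] (4, 0) · [5] (0, 0) · [6] (1, 4) · [7] (0, 4) · [8] (0, 5) · [9] (0, 4) · [10] (4, 0) · [11] (4, 0) · [12] (1, 4)

6 distinct reps among the 12 weights ⇒ 6 W_5-linkage classes:

[[1, 4, 10, 11], [2, 8], [3], [5], [6, 12], [7, 9]]


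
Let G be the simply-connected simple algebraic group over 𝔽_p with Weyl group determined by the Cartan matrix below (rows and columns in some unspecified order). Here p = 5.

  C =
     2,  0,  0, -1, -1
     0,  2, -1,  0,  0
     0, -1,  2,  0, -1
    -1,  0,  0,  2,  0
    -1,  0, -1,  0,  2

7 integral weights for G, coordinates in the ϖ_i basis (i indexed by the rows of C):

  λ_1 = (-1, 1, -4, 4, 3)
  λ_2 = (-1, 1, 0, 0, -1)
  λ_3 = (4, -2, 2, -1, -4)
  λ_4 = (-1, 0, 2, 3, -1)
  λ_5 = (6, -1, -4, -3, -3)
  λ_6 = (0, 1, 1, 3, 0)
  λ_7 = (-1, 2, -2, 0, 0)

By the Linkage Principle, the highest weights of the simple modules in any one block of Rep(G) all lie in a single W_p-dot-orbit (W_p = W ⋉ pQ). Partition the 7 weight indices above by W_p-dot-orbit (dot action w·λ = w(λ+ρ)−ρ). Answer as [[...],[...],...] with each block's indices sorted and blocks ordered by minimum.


Root system A_5: the 5×5 matrix C matches after relabeling.

Ā_5 reps of the 7 weights (A_5, coords as presented):

  1: (0, 2, 1, 1, 0) · 2: (0, 2, 1, 1, 0) · 3: (2, 0, 1, 0, 2) · 4: (0, 2, 1, 1, 0) · 5: (0, 0, 3, 0, 0) · 6: (0, 2, 1, 1, 0) · 7: (0, 2, 1, 1, 0)

These 7 weights hit 3 W_5-dot-orbits; sizes (5, 1, 1):

[[1, 2, 4, 6, 7], [3], [5]]


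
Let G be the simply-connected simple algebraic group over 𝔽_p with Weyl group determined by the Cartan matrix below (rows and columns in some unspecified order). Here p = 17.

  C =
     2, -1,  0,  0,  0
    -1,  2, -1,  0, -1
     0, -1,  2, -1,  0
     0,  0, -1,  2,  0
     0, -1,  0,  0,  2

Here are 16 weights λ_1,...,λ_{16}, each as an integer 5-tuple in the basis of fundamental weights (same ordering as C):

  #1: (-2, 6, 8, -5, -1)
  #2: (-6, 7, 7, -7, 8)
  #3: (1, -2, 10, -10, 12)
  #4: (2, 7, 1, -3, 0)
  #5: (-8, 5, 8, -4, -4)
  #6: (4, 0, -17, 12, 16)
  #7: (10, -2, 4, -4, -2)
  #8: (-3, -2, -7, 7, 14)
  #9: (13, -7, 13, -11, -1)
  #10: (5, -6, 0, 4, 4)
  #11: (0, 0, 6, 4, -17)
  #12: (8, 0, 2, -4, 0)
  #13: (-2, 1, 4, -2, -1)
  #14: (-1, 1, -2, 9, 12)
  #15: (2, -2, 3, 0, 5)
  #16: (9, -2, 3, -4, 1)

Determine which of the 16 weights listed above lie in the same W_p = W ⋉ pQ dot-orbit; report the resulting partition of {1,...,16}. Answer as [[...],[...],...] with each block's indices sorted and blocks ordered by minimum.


Cartan matrix: type D_5 (|W|=1920); un-permuting the 5 rows.

W_17-reps of the 16 weights in Ā_17 (same 5-coord order as C):

  λ_1 → (1, 1, 4, 1, 0) · λ_2 → (3, 3, 2, 3, 1) · λ_3 → (6, 1, 1, 1, 5) · λ_4 → (3, 3, 2, 3, 1) · λ_5 → (3, 3, 2, 3, 1) · λ_6 → (9, 1, 0, 3, 1) · λ_7 → (9, 1, 0, 3, 1) · λ_8 → (6, 1, 1, 1, 5) · λ_9 → (3, 3, 2, 3, 1) · λ_10 → (1, 1, 4, 1, 0) · λ_11 → (6, 1, 1, 1, 5) · λ_12 → (9, 1, 0, 3, 1) · λ_13 → (1, 1, 4, 1, 0) · λ_14 → (7, 0, 1, 1, 6) · λ_15 → (2, 1, 3, 1, 5) · λ_16 → (9, 1, 0, 3, 1)

The 16 indices split into 6 linkage classes (same alcove rep ⇔ same W_17-dot-orbit):

[[1, 10, 13], [2, 4, 5, 9], [3, 8, 11], [6, 7, 12, 16], [14], [15]]


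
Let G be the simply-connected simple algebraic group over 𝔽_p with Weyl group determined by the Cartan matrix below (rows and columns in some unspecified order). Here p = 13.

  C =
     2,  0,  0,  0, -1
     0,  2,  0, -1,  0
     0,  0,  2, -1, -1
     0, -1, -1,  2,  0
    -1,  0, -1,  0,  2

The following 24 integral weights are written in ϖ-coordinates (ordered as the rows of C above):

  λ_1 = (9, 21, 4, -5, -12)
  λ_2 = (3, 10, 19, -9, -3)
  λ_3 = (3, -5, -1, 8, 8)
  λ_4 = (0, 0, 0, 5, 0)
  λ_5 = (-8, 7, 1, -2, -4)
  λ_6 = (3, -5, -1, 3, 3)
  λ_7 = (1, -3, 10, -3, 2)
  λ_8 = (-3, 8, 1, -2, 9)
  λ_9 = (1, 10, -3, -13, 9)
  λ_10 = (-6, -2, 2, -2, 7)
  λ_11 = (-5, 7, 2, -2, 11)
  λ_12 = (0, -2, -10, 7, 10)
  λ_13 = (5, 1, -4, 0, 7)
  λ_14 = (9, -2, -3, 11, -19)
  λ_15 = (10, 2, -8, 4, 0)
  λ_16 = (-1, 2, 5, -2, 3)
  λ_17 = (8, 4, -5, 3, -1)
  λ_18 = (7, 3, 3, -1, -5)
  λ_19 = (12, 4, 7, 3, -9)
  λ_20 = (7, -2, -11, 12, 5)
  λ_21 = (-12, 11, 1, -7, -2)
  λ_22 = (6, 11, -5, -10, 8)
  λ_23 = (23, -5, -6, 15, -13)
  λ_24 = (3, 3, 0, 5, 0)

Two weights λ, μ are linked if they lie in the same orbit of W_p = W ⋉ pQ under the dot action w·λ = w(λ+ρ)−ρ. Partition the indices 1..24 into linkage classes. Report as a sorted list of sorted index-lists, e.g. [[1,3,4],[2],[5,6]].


Cartan matrix: type A_5 (|W|=720); un-permuting the 5 rows.

W_13-reps of the 24 weights in Ā_13 (same 5-coord order as C):

    1: (0, 2, 5, 1, 4)
    2: (5, 1, 1, 1, 3)
    3: (4, 4, 0, 0, 4)
    4: (1, 1, 1, 6, 1)
    5: (1, 1, 1, 6, 1)
    6: (4, 4, 0, 0, 4)
    7: (1, 1, 7, 1, 2)
    8: (5, 1, 1, 1, 3)
    9: (1, 1, 7, 1, 2)
    10: (5, 1, 1, 1, 3)
    11: (5, 1, 1, 1, 3)
    12: (1, 1, 7, 1, 2)
    13: (5, 1, 1, 1, 5)
    14: (5, 1, 1, 1, 3)
    15: (5, 1, 1, 1, 5)
    16: (0, 2, 5, 1, 4)
    17: (4, 4, 0, 0, 4)
    18: (4, 4, 0, 0, 4)
    19: (4, 4, 0, 0, 4)
    20: (0, 2, 5, 1, 4)
    21: (1, 1, 1, 6, 1)
    22: (0, 2, 5, 1, 4)
    23: (1, 1, 1, 6, 1)
    24: (1, 1, 1, 6, 1)

Partition of {1..24} into 6 W_13-dot-orbits:

[[1, 16, 20, 22], [2, 8, 10, 11, 14], [3, 6, 17, 18, 19], [4, 5, 21, 23, 24], [7, 9, 12], [13, 15]]


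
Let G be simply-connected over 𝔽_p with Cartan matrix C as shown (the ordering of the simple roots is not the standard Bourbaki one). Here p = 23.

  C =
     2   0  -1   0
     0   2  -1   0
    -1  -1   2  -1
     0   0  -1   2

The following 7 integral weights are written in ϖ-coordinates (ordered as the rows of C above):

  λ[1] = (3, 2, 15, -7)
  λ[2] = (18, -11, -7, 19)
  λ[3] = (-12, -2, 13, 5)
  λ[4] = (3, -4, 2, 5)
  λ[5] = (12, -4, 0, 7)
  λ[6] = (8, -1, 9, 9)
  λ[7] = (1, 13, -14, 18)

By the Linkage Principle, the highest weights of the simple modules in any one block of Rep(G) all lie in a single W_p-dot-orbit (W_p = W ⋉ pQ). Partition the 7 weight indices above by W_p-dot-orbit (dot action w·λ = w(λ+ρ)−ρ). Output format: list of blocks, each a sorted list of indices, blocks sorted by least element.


Cartan matrix: type D_4 (|W|=192); un-permuting the 4 rows.

Folding the 7 weights λ_j+ρ into Ā_23 (reps in the given 4-coord order):

  λ_1+ρ ↦ (4, 3, 0, 6)
  λ_2+ρ ↦ (3, 6, 0, 4)
  λ_3+ρ ↦ (11, 1, 2, 6)
  λ_4+ρ ↦ (4, 3, 0, 6)
  λ_5+ρ ↦ (11, 1, 2, 6)
  λ_6+ρ ↦ (3, 6, 0, 4)
  λ_7+ρ ↦ (11, 1, 2, 6)

These 7 weights hit 3 W_23-dot-orbits; sizes (2, 2, 3):

[[1, 4], [2, 6], [3, 5, 7]]


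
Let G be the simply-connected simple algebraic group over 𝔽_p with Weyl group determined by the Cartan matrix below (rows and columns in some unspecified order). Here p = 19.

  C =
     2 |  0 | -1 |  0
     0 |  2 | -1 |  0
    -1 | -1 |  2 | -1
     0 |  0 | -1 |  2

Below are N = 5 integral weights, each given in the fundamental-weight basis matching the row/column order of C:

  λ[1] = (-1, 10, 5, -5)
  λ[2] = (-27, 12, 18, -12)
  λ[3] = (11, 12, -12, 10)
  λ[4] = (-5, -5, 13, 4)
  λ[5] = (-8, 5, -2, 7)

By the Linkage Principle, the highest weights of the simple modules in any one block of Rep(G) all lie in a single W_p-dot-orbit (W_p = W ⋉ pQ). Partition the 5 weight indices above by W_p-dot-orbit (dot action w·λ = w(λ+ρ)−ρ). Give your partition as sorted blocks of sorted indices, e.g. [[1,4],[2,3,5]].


Type D_4, rank 4, |W|=192; reorder rows/cols to standard.

Folding the 5 weights λ_j+ρ into Ā_19 (reps in the given 4-coord order):

  [1] (0, 11, 2, 4);  [2] (1, 2, 5, 0);  [3] (1, 2, 5, 0);  [4] (4, 4, 0, 5);  [5] (1, 2, 5, 0)

These 5 weights hit 3 W_19-dot-orbits; sizes (1, 3, 1):

[[1], [2, 3, 5], [4]]


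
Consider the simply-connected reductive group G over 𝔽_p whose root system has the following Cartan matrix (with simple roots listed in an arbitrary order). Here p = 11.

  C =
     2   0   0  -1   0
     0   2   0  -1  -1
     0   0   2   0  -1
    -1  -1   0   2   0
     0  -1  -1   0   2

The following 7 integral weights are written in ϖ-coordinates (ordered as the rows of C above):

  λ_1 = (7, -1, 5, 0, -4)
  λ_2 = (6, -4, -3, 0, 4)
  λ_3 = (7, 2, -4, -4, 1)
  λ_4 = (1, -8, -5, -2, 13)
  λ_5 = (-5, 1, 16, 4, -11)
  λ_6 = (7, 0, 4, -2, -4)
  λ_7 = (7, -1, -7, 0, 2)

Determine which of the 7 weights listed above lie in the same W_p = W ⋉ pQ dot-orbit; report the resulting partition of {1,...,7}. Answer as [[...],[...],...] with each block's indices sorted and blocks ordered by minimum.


Type A_5, rank 5, |W|=720; reorder rows/cols to standard.

Folding the 7 weights λ_j+ρ into Ā_11 (reps in the given 5-coord order):

  λ_1 → (5, 1, 2, 2, 0) · λ_2 → (5, 1, 2, 2, 0) · λ_3 → (5, 1, 2, 2, 0) · λ_4 → (3, 1, 1, 1, 2) · λ_5 → (3, 1, 1, 1, 2) · λ_6 → (5, 1, 2, 2, 0) · λ_7 → (5, 1, 2, 2, 0)

These 7 weights hit 2 W_11-dot-orbits; sizes (5, 2):

[[1, 2, 3, 6, 7], [4, 5]]


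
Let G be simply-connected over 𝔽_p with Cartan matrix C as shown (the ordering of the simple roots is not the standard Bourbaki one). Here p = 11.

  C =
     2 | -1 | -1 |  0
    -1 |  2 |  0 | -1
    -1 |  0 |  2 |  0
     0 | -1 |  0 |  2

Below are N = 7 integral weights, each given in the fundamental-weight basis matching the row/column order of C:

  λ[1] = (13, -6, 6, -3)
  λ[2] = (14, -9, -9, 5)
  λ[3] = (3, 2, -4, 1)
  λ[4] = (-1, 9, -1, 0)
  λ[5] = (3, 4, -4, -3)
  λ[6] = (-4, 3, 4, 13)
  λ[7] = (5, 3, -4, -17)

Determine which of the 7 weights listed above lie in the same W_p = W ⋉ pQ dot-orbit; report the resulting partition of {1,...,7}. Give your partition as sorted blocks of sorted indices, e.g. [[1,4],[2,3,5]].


A_4 Cartan matrix, 4 simple roots permuted; ρ=(1,1,1,1).

Each λ_j+ρ reduced to Ā_11; 4-tuples below use C's row order:

  1: (1, 3, 3, 2)
  2: (1, 3, 3, 2)
  3: (1, 3, 3, 2)
  4: (0, 10, 0, 1)
  5: (1, 3, 3, 2)
  6: (1, 3, 3, 2)
  7: (3, 2, 1, 1)

The 7 indices split into 3 linkage classes (same alcove rep ⇔ same W_11-dot-orbit):

[[1, 2, 3, 5, 6], [4], [7]]


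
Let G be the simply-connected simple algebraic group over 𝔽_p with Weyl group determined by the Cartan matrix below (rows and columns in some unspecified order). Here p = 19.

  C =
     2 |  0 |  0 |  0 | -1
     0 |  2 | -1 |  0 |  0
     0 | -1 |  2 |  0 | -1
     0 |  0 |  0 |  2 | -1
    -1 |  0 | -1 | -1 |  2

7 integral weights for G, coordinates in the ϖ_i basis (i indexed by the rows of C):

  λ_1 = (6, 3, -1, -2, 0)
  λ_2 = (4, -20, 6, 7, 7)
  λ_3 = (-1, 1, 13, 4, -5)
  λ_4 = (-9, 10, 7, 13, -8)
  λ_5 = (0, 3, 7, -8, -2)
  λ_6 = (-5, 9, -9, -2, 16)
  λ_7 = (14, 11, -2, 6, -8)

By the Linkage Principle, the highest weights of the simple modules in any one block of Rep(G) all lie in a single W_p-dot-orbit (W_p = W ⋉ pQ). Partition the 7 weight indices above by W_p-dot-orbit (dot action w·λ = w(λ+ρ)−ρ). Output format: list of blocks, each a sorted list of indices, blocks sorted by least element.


Dynkin diagram of C (from the 8 off-diagonal −1 entries): D_5.

λ_j+ρ reflected into Ā_19 (⟨·,θ^∨⟩≤19); 5-tuples as given:

  1: (7, 4, 0, 1, 0) · 2: (4, 2, 2, 1, 0) · 3: (4, 2, 2, 1, 0) · 4: (7, 4, 0, 1, 0) · 5: (7, 4, 0, 1, 0) · 6: (4, 2, 2, 1, 0) · 7: (7, 4, 0, 1, 0)

2 distinct reps among the 7 weights ⇒ 2 W_19-linkage classes:

[[1, 4, 5, 7], [2, 3, 6]]


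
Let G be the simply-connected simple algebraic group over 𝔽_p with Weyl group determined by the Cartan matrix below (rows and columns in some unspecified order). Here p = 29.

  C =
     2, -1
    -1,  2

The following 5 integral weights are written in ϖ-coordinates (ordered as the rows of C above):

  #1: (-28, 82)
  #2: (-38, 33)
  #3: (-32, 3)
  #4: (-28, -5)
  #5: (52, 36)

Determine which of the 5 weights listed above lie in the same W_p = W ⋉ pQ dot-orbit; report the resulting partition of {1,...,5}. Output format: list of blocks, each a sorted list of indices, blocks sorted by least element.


C ↔ A_2 under row/col permutation; |W(A_2)| = 6.

W_29-reps of the 5 weights in Ā_29 (same 2-coord order as C):

  λ_1+ρ ↦ (2, 25) · λ_2+ρ ↦ (21, 5) · λ_3+ρ ↦ (2, 25) · λ_4+ρ ↦ (2, 25) · λ_5+ρ ↦ (21, 5)

Partition of {1..5} into 2 W_29-dot-orbits:

[[1, 3, 4], [2, 5]]


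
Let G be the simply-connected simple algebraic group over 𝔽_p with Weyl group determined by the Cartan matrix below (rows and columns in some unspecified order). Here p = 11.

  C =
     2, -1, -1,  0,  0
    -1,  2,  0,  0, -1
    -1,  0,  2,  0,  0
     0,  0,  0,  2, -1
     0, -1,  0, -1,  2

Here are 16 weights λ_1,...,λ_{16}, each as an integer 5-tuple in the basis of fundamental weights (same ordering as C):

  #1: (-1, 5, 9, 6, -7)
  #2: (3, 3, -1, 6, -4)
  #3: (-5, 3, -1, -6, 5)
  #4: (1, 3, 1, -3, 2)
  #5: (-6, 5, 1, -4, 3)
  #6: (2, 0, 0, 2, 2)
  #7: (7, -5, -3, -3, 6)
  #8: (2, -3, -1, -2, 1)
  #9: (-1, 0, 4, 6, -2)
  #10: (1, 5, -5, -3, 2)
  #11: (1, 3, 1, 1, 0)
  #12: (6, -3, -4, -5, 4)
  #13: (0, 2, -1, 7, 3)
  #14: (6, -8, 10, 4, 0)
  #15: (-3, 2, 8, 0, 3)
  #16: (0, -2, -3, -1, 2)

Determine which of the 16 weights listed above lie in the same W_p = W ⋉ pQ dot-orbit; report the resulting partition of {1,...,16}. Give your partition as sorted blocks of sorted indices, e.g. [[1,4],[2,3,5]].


Root system A_5: the 5×5 matrix C matches after relabeling.

Alcove-folded reps (p=11, 16 weights, presented ϖ-order):

  λ_1 → (0, 0, 4, 5, 1)
  λ_2 → (3, 1, 1, 3, 3)
  λ_3 → (0, 0, 4, 5, 1)
  λ_4 → (2, 4, 2, 2, 1)
  λ_5 → (2, 1, 3, 3, 1)
  λ_6 → (3, 1, 1, 3, 3)
  λ_7 → (2, 4, 2, 2, 1)
  λ_8 → (1, 1, 0, 0, 1)
  λ_9 → (0, 0, 4, 5, 1)
  λ_10 → (2, 4, 2, 2, 1)
  λ_11 → (2, 4, 2, 2, 1)
  λ_12 → (2, 1, 3, 3, 1)
  λ_13 → (3, 1, 1, 3, 3)
  λ_14 → (0, 0, 4, 5, 1)
  λ_15 → (2, 1, 3, 3, 1)
  λ_16 → (1, 1, 0, 0, 1)

The 16 indices split into 5 linkage classes (same alcove rep ⇔ same W_11-dot-orbit):

[[1, 3, 9, 14], [2, 6, 13], [4, 7, 10, 11], [5, 12, 15], [8, 16]]


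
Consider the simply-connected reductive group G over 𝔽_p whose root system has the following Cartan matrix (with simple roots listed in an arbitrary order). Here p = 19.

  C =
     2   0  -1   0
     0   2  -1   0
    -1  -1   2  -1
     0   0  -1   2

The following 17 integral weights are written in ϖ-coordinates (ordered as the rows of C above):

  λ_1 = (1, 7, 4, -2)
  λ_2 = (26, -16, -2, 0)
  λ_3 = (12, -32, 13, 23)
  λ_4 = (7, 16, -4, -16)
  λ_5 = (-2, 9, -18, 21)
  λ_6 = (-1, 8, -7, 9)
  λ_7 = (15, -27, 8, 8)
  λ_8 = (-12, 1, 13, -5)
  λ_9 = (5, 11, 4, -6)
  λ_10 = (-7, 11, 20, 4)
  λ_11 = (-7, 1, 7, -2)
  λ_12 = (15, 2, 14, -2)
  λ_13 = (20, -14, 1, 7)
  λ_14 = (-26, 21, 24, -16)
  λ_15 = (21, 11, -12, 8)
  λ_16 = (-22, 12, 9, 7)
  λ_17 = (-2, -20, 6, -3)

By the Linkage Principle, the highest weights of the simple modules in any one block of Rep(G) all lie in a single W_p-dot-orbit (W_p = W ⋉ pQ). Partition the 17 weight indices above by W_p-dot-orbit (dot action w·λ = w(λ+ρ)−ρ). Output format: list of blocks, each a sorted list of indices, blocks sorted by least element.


Root system D_4: the 4×4 matrix C matches after relabeling.

Each λ_j+ρ reduced to Ā_19; 4-tuples below use C's row order:

  1: (2, 8, 4, 1);  2: (3, 7, 1, 7);  3: (2, 8, 4, 1);  4: (10, 1, 1, 3);  5: (10, 1, 1, 3);  6: (6, 3, 0, 4);  7: (6, 2, 1, 1);  8: (10, 1, 1, 3);  9: (2, 8, 4, 1);  10: (2, 8, 4, 1);  11: (6, 2, 1, 1);  12: (10, 1, 1, 3);  13: (6, 2, 1, 1);  14: (6, 3, 0, 4);  15: (6, 2, 1, 1);  16: (6, 2, 1, 1);  17: (2, 8, 4, 1)

5 distinct reps among the 17 weights ⇒ 5 W_19-linkage classes:

[[1, 3, 9, 10, 17], [2], [4, 5, 8, 12], [6, 14], [7, 11, 13, 15, 16]]
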